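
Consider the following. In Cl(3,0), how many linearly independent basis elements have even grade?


Even subalgebra dimension = 2^(n-1)
n = 3 + 0 = 3
2^(3 - 1) = 2^2 = 4
Verification: sum of C(3,k) for even k = 1 + 3 = 4
Result = 4


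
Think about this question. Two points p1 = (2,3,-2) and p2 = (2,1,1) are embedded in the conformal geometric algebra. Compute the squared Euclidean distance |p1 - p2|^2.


p1 - p2 = (0, 2, -3)
|p1 - p2|^2 = 0^2 + 2^2 + (-3)^2
= 0 + 4 + 9
= 13


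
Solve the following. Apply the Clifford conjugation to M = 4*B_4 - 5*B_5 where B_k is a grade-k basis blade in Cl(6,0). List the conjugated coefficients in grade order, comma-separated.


Clifford conjugate sign for grade k: (-1)^(k(k+1)/2)
Grade 4: (-1)^(4*5/2) = (-1)^10 = 1, coeff 4 -> 4
Grade 5: (-1)^(5*6/2) = (-1)^15 = -1, coeff -5 -> 5
Conjugated coefficients: 4, 5


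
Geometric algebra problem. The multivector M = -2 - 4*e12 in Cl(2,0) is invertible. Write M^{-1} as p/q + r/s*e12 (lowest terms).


M = -2 - 4*e12, where e12^2 = -1.
Since M commutes with its reverse ~M = a - b*e12, M * ~M = a^2 - b^2*e12^2 = a^2 + b^2.
So M^{-1} = ~M / (a^2 + b^2) = (a - b*e12)/(a^2 + b^2).
a^2 + b^2 = 4 + 16 = 20
Scalar part = -2/20 = -1/10
Bivector coeff = 4/20 = 1/5
M^{-1} = -1/10 + 1/5*e12


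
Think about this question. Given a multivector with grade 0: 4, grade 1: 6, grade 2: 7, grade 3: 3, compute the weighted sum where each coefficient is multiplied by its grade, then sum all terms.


Grade-weighted sum = sum of grade_k * coefficient_k
0*4 = 0
1*6 = 6
2*7 = 14
3*3 = 9
Total = 0 + 6 + 14 + 9 = 29


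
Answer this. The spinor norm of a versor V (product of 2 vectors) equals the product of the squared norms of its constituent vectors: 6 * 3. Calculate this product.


Spinor norm N(V) = |v1|^2 * |v2|^2 * ... * |v2|^2
= 6 * 3
Running product: 6, 18
N(V) = 18


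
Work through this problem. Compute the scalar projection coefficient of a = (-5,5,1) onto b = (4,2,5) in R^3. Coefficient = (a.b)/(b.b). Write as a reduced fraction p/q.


Projection coefficient = (a . b) / (b . b)
a . b = (-5)*4 + 5*2 + 1*5
= -20 + 10 + 5 = -5
b . b = 4^2 + 2^2 + 5^2
= 16 + 4 + 25 = 45
Coefficient = -5/45
In lowest terms: -1/9


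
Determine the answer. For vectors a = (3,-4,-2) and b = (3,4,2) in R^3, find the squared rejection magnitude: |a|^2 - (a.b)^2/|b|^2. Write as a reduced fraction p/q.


|a|^2 = 3^2 + (-4)^2 + (-2)^2 = 29
|b|^2 = 3^2 + 4^2 + 2^2 = 29
a . b = 3*3 + (-4)*4 + (-2)*2 = -11
(a.b)^2 = (-11)^2 = 121
|rej|^2 = 29 - 121/29
= (841 - 121)/29
= 720/29
In lowest terms: 720/29


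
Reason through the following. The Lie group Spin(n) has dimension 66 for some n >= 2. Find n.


dim Spin(n) = dim so(n) = n(n-1)/2.
Solve n(n-1)/2 = 66, i.e. n^2 - n - 132 = 0.
Discriminant = 1 + 8*66 = 529
n = (1 + sqrt(529))/2 = (1 + 23)/2 = 12


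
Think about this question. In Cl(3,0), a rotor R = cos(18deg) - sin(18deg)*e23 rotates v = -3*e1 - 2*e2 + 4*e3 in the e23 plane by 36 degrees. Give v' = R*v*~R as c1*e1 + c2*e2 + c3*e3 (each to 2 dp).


Rotor R = cos(18deg) - sin(18deg)*e23
Rotation angle theta = 2 * 18 = 36 degrees in the e23 plane (e2 -> e3).
The component perpendicular to the plane (e1) is invariant: v'_1 = v1 = -3.00
cos(36deg) = 0.8090, sin(36deg) = 0.5878
v'_2 = v2*cos(theta) - v3*sin(theta) = -2*0.8090 - 4*0.5878 = -3.97
v'_3 = v2*sin(theta) + v3*cos(theta) = -2*0.5878 + 4*0.8090 = 2.06
v' = -3.00*e1 - 3.97*e2 + 2.06*e3


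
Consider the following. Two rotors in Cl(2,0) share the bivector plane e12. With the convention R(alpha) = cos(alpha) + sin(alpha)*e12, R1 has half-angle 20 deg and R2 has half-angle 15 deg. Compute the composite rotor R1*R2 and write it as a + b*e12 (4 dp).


Same-plane rotors commute and their half-angles add:
R1*R2 = cos(a1 + a2) + sin(a1 + a2)*e12.
a1 + a2 = 20 + 15 = 35 deg
cos(35 deg) = 0.8192
sin(35 deg) = 0.5736
R1*R2 = 0.8192 + 0.5736*e12


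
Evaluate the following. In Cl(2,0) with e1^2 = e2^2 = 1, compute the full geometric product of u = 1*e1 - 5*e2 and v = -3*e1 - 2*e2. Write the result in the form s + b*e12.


Expand: (1*e1 - 5*e2)(-3*e1 - 2*e2)
= 1*(-3)*e1e1 + 1*(-2)*e1e2 + (-5)*(-3)*e2e1 + (-5)*(-2)*e2e2
Using e1^2 = e2^2 = 1, e2e1 = -e1e2:
Scalar part s = 1*(-3) + (-5)*(-2) = -3 + 10 = 7
Bivector part b = 1*(-2) - (-5)*(-3) = -2 - 15 = -17
uv = 7 - 17*e12


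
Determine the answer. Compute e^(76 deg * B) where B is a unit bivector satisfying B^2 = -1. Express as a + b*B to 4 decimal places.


For a unit bivector B with B^2 = -1, the exponential series gives
e^(theta*B) = cos(theta) + sin(theta)*B (the GA analogue of Euler's formula).
theta = 76 degrees = 1.32645 rad
cos(76 deg) = 0.2419
sin(76 deg) = 0.9703
exp(theta*B) = 0.2419 + 0.9703*B


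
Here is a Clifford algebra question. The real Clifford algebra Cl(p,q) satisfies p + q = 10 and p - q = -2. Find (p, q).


We need p + q = 10 and p - q = -2.
Adding: 2p = 10 + (-2) = 8, so p = 4.
Then q = 10 - 4 = 6.
(p, q) = (4, 6)


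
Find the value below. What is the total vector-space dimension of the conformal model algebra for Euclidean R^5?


The conformal model of R^5 uses Cl(6,1): the 5 Euclidean generators plus two extra orthogonal generators e+ (e+^2 = +1) and e- (e-^2 = -1), from which the null vectors e0, einf are built.
Number of generators m = 5 + 2 = 7.
dim Cl(p,q) = 2^m = 2^7 = 128


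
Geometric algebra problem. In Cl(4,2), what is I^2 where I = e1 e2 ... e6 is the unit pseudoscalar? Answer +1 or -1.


The pseudoscalar I = e1...e_n (product of all n generators) of Cl(p,q) satisfies I^2 = (-1)^(q + n(n-1)/2).
p = 4, q = 2, n = p + q = 6
n(n-1)/2 = 6 * 5 / 2 = 15
Exponent = q + n(n-1)/2 = 2 + 15 = 17
I^2 = (-1)^17 = -1


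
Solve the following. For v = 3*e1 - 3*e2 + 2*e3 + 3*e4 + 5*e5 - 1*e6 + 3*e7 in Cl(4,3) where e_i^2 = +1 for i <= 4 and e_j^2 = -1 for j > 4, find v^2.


v^2 = sum of c_i^2 * e_i^2
Positive signature terms (e_i^2 = +1): 3^2 + (-3)^2 + 2^2 + 3^2 = 31
Negative signature terms (e_j^2 = -1): 5^2 + (-1)^2 + 3^2 = 35
v^2 = 31 - 35 = -4


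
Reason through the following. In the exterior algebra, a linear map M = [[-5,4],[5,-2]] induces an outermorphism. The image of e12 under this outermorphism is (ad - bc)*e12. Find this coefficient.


The outermorphism of a linear map f sends e1^e2 to f(e1)^f(e2).
f(e1) = -5*e1 + 5*e2
f(e2) = 4*e1 - 2*e2
f(e1) ^ f(e2) = (-5*e1 + 5*e2) ^ (4*e1 - 2*e2)
= (-5)*(-2)*e12 + 5*4*e21
= (10 - 20)*e12
= -10*e12
Coefficient = -10


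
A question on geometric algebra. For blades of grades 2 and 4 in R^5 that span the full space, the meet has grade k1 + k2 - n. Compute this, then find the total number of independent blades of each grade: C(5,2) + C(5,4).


Meet grade = grade(A) + grade(B) - n
= 2 + 4 - 5 = 1
C(5,2) = 10
C(5,4) = 5
dim_A + dim_B = 10 + 5 = 15


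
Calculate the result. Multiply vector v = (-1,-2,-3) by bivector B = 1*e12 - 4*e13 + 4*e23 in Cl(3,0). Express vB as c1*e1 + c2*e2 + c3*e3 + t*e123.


vB has grade-1 (vector) and grade-3 (trivector) parts: vB = (v _| B) + (v ^ B).
Vector part <vB>_1:
  e1: -v2*b12 - v3*b13 = -(-2)*(1) - (-3)*(-4) = -10
  e2: v1*b12 - v3*b23 = (-1)*(1) - (-3)*(4) = 11
  e3: v1*b13 + v2*b23 = (-1)*(-4) + (-2)*(4) = -4
Trivector part <vB>_3:
  e123: v1*b23 - v2*b13 + v3*b12 = (-1)*(4) - (-2)*(-4) + (-3)*(1) = -15
vB = -10*e1 + 11*e2 - 4*e3 - 15*e123


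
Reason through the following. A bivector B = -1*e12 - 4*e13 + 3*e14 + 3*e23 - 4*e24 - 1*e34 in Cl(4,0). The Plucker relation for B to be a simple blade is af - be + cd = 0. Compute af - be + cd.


Plucker relation: af - be + cd
a*f = (-1)*(-1) = 1
b*e = (-4)*(-4) = 16
c*d = 3*3 = 9
af - be + cd = 1 - 16 + 9
= -6


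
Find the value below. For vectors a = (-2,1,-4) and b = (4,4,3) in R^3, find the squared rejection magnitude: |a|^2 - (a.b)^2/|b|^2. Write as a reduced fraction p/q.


|a|^2 = (-2)^2 + 1^2 + (-4)^2 = 21
|b|^2 = 4^2 + 4^2 + 3^2 = 41
a . b = (-2)*4 + 1*4 + (-4)*3 = -16
(a.b)^2 = (-16)^2 = 256
|rej|^2 = 21 - 256/41
= (861 - 256)/41
= 605/41
In lowest terms: 605/41


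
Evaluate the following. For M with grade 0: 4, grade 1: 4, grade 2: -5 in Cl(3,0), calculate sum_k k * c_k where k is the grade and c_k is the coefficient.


Grade-weighted sum = sum of grade_k * coefficient_k
0*4 = 0
1*4 = 4
2*(-5) = -10
Total = 0 + 4 + (-10) = -6


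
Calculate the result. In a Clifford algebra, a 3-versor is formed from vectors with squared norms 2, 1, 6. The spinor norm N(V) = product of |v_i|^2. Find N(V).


Spinor norm N(V) = |v1|^2 * |v2|^2 * ... * |v3|^2
= 2 * 1 * 6
Running product: 2, 2, 12
N(V) = 12


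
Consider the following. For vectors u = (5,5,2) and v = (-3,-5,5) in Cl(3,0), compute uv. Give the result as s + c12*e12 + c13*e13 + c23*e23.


In Cl(3,0): e_i^2 = 1, e_ie_j = -e_je_i for i != j.
Scalar part = u . v = 5*(-3) + 5*(-5) + 2*5
= -15 + (-25) + 10 = -30
e12 coeff = 5*(-5) - 5*(-3) = -25 - (-15) = -10
e13 coeff = 5*5 - 2*(-3) = 25 - (-6) = 31
e23 coeff = 5*5 - 2*(-5) = 25 - (-10) = 35
uv = -30 - 10*e12 + 31*e13 + 35*e23


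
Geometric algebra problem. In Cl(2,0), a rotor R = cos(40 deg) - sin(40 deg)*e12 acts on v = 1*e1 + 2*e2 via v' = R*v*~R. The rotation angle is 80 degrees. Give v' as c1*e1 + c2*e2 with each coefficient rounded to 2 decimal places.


Rotor R = cos(40deg) - sin(40deg)*e12
Rotation angle theta = 2 * 40 = 80 degrees
v' = R*v*~R rotates v by theta.
cos(80deg) = 0.1736, sin(80deg) = 0.9848
v'_1 = 1*cos(80deg) - 2*sin(80deg)
= 1*0.1736 - 2*0.9848
= -1.80
v'_2 = 1*sin(80deg) + 2*cos(80deg)
= 1*0.9848 + 2*0.1736
= 1.33
v' = -1.80*e1 + 1.33*e2


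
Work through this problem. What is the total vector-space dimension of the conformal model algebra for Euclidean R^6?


The conformal model of R^6 uses Cl(7,1): the 6 Euclidean generators plus two extra orthogonal generators e+ (e+^2 = +1) and e- (e-^2 = -1), from which the null vectors e0, einf are built.
Number of generators m = 6 + 2 = 8.
dim Cl(p,q) = 2^m = 2^8 = 256


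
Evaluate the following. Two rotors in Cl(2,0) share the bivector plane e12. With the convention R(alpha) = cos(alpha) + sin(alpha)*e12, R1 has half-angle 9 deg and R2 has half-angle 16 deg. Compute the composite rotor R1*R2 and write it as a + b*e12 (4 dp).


Same-plane rotors commute and their half-angles add:
R1*R2 = cos(a1 + a2) + sin(a1 + a2)*e12.
a1 + a2 = 9 + 16 = 25 deg
cos(25 deg) = 0.9063
sin(25 deg) = 0.4226
R1*R2 = 0.9063 + 0.4226*e12


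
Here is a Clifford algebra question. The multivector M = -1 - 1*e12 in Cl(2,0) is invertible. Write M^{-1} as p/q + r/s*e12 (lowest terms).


M = -1 - 1*e12, where e12^2 = -1.
Since M commutes with its reverse ~M = a - b*e12, M * ~M = a^2 - b^2*e12^2 = a^2 + b^2.
So M^{-1} = ~M / (a^2 + b^2) = (a - b*e12)/(a^2 + b^2).
a^2 + b^2 = 1 + 1 = 2
Scalar part = -1/2 = -1/2
Bivector coeff = 1/2 = 1/2
M^{-1} = -1/2 + 1/2*e12


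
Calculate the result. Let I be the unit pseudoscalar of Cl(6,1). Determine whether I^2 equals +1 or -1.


The pseudoscalar I = e1...e_n (product of all n generators) of Cl(p,q) satisfies I^2 = (-1)^(q + n(n-1)/2).
p = 6, q = 1, n = p + q = 7
n(n-1)/2 = 7 * 6 / 2 = 21
Exponent = q + n(n-1)/2 = 1 + 21 = 22
I^2 = (-1)^22 = +1


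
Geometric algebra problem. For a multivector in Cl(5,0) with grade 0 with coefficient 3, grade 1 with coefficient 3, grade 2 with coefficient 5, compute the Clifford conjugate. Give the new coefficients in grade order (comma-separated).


Clifford conjugate sign for grade k: (-1)^(k(k+1)/2)
Grade 0: (-1)^(0*1/2) = (-1)^0 = 1, coeff 3 -> 3
Grade 1: (-1)^(1*2/2) = (-1)^1 = -1, coeff 3 -> -3
Grade 2: (-1)^(2*3/2) = (-1)^3 = -1, coeff 5 -> -5
Conjugated coefficients: 3, -3, -5


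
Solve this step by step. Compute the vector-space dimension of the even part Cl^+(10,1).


Even subalgebra dimension = 2^(n-1)
n = 10 + 1 = 11
2^(11 - 1) = 2^10 = 1024
Verification: sum of C(11,k) for even k = 1 + 55 + 330 + 462 + 165 + 11 = 1024
Result = 1024


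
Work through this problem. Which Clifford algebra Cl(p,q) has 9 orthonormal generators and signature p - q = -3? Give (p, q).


We need p + q = 9 and p - q = -3.
Adding: 2p = 9 + (-3) = 6, so p = 3.
Then q = 9 - 3 = 6.
(p, q) = (3, 6)


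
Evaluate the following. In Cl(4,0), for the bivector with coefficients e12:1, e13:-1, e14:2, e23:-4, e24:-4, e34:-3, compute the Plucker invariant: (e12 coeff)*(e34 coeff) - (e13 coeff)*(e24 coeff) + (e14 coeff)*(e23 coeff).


Plucker relation: af - be + cd
a*f = 1*(-3) = -3
b*e = (-1)*(-4) = 4
c*d = 2*(-4) = -8
af - be + cd = -3 - 4 + (-8)
= -15


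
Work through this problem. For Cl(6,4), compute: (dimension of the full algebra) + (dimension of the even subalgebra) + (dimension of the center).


n = 6 + 4 = 10
Total dim = 2^10 = 1024
Even subalgebra dim = 2^9 = 512
n is even, so center dim = 1
Sum = 1024 + 512 + 1 = 1537


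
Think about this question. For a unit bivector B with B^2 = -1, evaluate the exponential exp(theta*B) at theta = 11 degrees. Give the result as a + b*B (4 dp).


For a unit bivector B with B^2 = -1, the exponential series gives
e^(theta*B) = cos(theta) + sin(theta)*B (the GA analogue of Euler's formula).
theta = 11 degrees = 0.191986 rad
cos(11 deg) = 0.9816
sin(11 deg) = 0.1908
exp(theta*B) = 0.9816 + 0.1908*B


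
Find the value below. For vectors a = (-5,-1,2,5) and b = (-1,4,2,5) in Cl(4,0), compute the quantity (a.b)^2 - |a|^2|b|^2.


a . b = (-5)*(-1) + (-1)*4 + 2*2 + 5*5
= 5 + (-4) + 4 + 25 = 30
|a|^2 = (-5)^2 + (-1)^2 + 2^2 + 5^2 = 55
|b|^2 = (-1)^2 + 4^2 + 2^2 + 5^2 = 46
(a.b)^2 = 30^2 = 900
|a|^2 * |b|^2 = 55 * 46 = 2530
Result = 900 - 2530 = -1630


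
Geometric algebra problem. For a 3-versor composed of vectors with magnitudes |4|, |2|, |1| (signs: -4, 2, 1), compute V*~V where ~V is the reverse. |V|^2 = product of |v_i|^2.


Each vector v_i has |v_i|^2 = s_i^2
Squared scales: (-4)^2 = 16, 2^2 = 4, 1^2 = 1
|V|^2 = 16 * 4 * 1
= 64


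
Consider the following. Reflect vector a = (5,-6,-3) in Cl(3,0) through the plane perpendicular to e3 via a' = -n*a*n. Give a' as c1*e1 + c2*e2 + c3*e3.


Reflection formula: a' = -n*a*n, with n = e3 (unit vector, n^2 = 1).
For reflection through hyperplane perp to e3:
The component along e3 flips sign, others stay.
a = (5, -6, -3)
a' = (5, -6, 3)
a' = 5*e1 - 6*e2 + 3*e3


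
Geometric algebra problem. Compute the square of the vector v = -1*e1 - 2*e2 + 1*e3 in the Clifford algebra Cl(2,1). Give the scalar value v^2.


v^2 = sum of c_i^2 * e_i^2
Positive signature terms (e_i^2 = +1): (-1)^2 + (-2)^2 = 5
Negative signature terms (e_j^2 = -1): 1^2 = 1
v^2 = 5 - 1 = 4


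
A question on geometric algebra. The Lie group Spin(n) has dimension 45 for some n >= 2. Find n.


dim Spin(n) = dim so(n) = n(n-1)/2.
Solve n(n-1)/2 = 45, i.e. n^2 - n - 90 = 0.
Discriminant = 1 + 8*45 = 361
n = (1 + sqrt(361))/2 = (1 + 19)/2 = 10


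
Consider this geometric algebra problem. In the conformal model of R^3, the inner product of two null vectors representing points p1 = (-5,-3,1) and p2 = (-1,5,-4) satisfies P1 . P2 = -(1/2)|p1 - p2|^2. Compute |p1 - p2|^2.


p1 - p2 = (-4, -8, 5)
|p1 - p2|^2 = (-4)^2 + (-8)^2 + 5^2
= 16 + 64 + 25
= 105


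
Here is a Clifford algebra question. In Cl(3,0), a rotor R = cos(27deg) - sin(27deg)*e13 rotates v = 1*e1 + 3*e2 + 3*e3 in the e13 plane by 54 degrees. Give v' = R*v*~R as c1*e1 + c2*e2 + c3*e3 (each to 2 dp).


Rotor R = cos(27deg) - sin(27deg)*e13
Rotation angle theta = 2 * 27 = 54 degrees in the e13 plane (e1 -> e3).
The component perpendicular to the plane (e2) is invariant: v'_2 = v2 = 3.00
cos(54deg) = 0.5878, sin(54deg) = 0.8090
v'_1 = v1*cos(theta) - v3*sin(theta) = 1*0.5878 - 3*0.8090 = -1.84
v'_3 = v1*sin(theta) + v3*cos(theta) = 1*0.8090 + 3*0.5878 = 2.57
v' = -1.84*e1 + 3.00*e2 + 2.57*e3


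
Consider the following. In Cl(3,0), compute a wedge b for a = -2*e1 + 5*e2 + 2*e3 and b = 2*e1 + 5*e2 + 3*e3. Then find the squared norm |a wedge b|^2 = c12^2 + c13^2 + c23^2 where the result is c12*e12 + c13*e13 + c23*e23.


a wedge b = (a1*b2 - a2*b1)*e12 + (a1*b3 - a3*b1)*e13 + (a2*b3 - a3*b2)*e23
e12 coeff: (-2)*5 - 5*2 = -10 - 10 = -20
e13 coeff: (-2)*3 - 2*2 = -6 - 4 = -10
e23 coeff: 5*3 - 2*5 = 15 - 10 = 5
|a wedge b|^2 = (-20)^2 + (-10)^2 + 5^2
= 400 + 100 + 25
= 525


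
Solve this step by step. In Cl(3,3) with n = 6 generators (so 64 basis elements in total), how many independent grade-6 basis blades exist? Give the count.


Number of grade-k basis blades in Cl(p,q) with n = p + q is C(n, k).
n = 3 + 3 = 6
C(6, 6) = 6! / (6! * 0!)
= 720 / (720 * 1)
= 1


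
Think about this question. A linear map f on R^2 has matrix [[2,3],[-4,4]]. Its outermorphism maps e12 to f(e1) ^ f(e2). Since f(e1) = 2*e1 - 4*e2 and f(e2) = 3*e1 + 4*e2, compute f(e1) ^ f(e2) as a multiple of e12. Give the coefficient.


The outermorphism of a linear map f sends e1^e2 to f(e1)^f(e2).
f(e1) = 2*e1 - 4*e2
f(e2) = 3*e1 + 4*e2
f(e1) ^ f(e2) = (2*e1 - 4*e2) ^ (3*e1 + 4*e2)
= 2*4*e12 + (-4)*3*e21
= (8 - (-12))*e12
= 20*e12
Coefficient = 20


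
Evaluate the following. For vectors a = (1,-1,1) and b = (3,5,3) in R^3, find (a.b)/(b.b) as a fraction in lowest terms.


Projection coefficient = (a . b) / (b . b)
a . b = 1*3 + (-1)*5 + 1*3
= 3 + (-5) + 3 = 1
b . b = 3^2 + 5^2 + 3^2
= 9 + 25 + 9 = 43
Coefficient = 1/43
In lowest terms: 1/43


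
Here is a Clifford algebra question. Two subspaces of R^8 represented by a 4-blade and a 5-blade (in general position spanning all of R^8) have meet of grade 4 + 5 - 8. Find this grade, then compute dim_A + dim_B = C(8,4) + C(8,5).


Meet grade = grade(A) + grade(B) - n
= 4 + 5 - 8 = 1
C(8,4) = 70
C(8,5) = 56
dim_A + dim_B = 70 + 56 = 126


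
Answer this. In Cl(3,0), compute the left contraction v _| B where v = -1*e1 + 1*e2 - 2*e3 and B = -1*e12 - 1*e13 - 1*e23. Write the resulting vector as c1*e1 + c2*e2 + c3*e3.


Left contraction v _| B = <vB>_1 (grade-1 part of the geometric product vB).
Using e1_|e12 = e2, e2_|e12 = -e1, e1_|e13 = e3, e3_|e13 = -e1, e2_|e23 = e3, e3_|e23 = -e2:
e1 coeff: -v2*b12 - v3*b13 = -(1)*(-1) - (-2)*(-1) = -1
e2 coeff: v1*b12 - v3*b23 = (-1)*(-1) - (-2)*(-1) = -1
e3 coeff: v1*b13 + v2*b23 = (-1)*(-1) + (1)*(-1) = 0
v _| B = -1*e1 - 1*e2 + 0*e3


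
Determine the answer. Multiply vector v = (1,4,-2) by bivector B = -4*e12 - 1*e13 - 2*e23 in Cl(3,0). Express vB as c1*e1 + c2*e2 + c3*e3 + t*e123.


vB has grade-1 (vector) and grade-3 (trivector) parts: vB = (v _| B) + (v ^ B).
Vector part <vB>_1:
  e1: -v2*b12 - v3*b13 = -(4)*(-4) - (-2)*(-1) = 14
  e2: v1*b12 - v3*b23 = (1)*(-4) - (-2)*(-2) = -8
  e3: v1*b13 + v2*b23 = (1)*(-1) + (4)*(-2) = -9
Trivector part <vB>_3:
  e123: v1*b23 - v2*b13 + v3*b12 = (1)*(-2) - (4)*(-1) + (-2)*(-4) = 10
vB = 14*e1 - 8*e2 - 9*e3 + 10*e123


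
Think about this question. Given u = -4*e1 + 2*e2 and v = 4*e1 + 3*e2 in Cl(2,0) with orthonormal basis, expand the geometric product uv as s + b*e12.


Expand: (-4*e1 + 2*e2)(4*e1 + 3*e2)
= (-4)*4*e1e1 + (-4)*3*e1e2 + 2*4*e2e1 + 2*3*e2e2
Using e1^2 = e2^2 = 1, e2e1 = -e1e2:
Scalar part s = (-4)*4 + 2*3 = -16 + 6 = -10
Bivector part b = (-4)*3 - 2*4 = -12 - 8 = -20
uv = -10 - 20*e12


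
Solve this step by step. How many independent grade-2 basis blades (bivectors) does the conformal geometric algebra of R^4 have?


The conformal model of R^4 uses Cl(5,1) with m = 4 + 2 = 6 generators.
Number of grade-2 blades = C(m, 2) = C(6, 2)
= 6*5/2 = 15


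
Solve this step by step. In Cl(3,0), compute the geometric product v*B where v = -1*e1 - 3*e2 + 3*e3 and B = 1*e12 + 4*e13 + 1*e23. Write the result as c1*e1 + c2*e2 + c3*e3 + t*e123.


vB has grade-1 (vector) and grade-3 (trivector) parts: vB = (v _| B) + (v ^ B).
Vector part <vB>_1:
  e1: -v2*b12 - v3*b13 = -(-3)*(1) - (3)*(4) = -9
  e2: v1*b12 - v3*b23 = (-1)*(1) - (3)*(1) = -4
  e3: v1*b13 + v2*b23 = (-1)*(4) + (-3)*(1) = -7
Trivector part <vB>_3:
  e123: v1*b23 - v2*b13 + v3*b12 = (-1)*(1) - (-3)*(4) + (3)*(1) = 14
vB = -9*e1 - 4*e2 - 7*e3 + 14*e123


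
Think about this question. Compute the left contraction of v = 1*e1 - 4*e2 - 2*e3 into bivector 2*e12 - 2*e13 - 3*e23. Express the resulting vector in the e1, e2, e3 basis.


Left contraction v _| B = <vB>_1 (grade-1 part of the geometric product vB).
Using e1_|e12 = e2, e2_|e12 = -e1, e1_|e13 = e3, e3_|e13 = -e1, e2_|e23 = e3, e3_|e23 = -e2:
e1 coeff: -v2*b12 - v3*b13 = -(-4)*(2) - (-2)*(-2) = 4
e2 coeff: v1*b12 - v3*b23 = (1)*(2) - (-2)*(-3) = -4
e3 coeff: v1*b13 + v2*b23 = (1)*(-2) + (-4)*(-3) = 10
v _| B = 4*e1 - 4*e2 + 10*e3


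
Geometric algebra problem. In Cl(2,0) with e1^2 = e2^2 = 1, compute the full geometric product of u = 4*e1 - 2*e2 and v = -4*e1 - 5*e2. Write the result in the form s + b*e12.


Expand: (4*e1 - 2*e2)(-4*e1 - 5*e2)
= 4*(-4)*e1e1 + 4*(-5)*e1e2 + (-2)*(-4)*e2e1 + (-2)*(-5)*e2e2
Using e1^2 = e2^2 = 1, e2e1 = -e1e2:
Scalar part s = 4*(-4) + (-2)*(-5) = -16 + 10 = -6
Bivector part b = 4*(-5) - (-2)*(-4) = -20 - 8 = -28
uv = -6 - 28*e12


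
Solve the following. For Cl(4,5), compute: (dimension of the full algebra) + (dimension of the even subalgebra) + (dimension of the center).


n = 4 + 5 = 9
Total dim = 2^9 = 512
Even subalgebra dim = 2^8 = 256
n is odd, so center dim = 2
Sum = 512 + 256 + 2 = 770


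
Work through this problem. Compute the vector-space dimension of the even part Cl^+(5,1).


Even subalgebra dimension = 2^(n-1)
n = 5 + 1 = 6
2^(6 - 1) = 2^5 = 32
Verification: sum of C(6,k) for even k = 1 + 15 + 15 + 1 = 32
Result = 32


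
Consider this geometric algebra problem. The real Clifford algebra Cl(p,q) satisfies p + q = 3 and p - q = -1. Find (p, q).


We need p + q = 3 and p - q = -1.
Adding: 2p = 3 + (-1) = 2, so p = 1.
Then q = 3 - 1 = 2.
(p, q) = (1, 2)


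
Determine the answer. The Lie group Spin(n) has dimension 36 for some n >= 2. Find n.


dim Spin(n) = dim so(n) = n(n-1)/2.
Solve n(n-1)/2 = 36, i.e. n^2 - n - 72 = 0.
Discriminant = 1 + 8*36 = 289
n = (1 + sqrt(289))/2 = (1 + 17)/2 = 9


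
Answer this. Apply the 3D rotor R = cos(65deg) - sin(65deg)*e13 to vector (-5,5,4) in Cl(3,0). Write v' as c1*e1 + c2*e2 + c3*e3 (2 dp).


Rotor R = cos(65deg) - sin(65deg)*e13
Rotation angle theta = 2 * 65 = 130 degrees in the e13 plane (e1 -> e3).
The component perpendicular to the plane (e2) is invariant: v'_2 = v2 = 5.00
cos(130deg) = -0.6428, sin(130deg) = 0.7660
v'_1 = v1*cos(theta) - v3*sin(theta) = -5*(-0.6428) - 4*0.7660 = 0.15
v'_3 = v1*sin(theta) + v3*cos(theta) = -5*0.7660 + 4*(-0.6428) = -6.40
v' = 0.15*e1 + 5.00*e2 - 6.40*e3


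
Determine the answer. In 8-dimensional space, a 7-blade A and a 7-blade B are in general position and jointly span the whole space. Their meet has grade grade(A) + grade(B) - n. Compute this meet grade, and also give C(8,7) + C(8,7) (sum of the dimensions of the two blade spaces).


Meet grade = grade(A) + grade(B) - n
= 7 + 7 - 8 = 6
C(8,7) = 8
C(8,7) = 8
dim_A + dim_B = 8 + 8 = 16


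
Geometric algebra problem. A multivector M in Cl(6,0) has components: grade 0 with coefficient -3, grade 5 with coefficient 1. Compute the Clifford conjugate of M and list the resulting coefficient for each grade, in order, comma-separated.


Clifford conjugate sign for grade k: (-1)^(k(k+1)/2)
Grade 0: (-1)^(0*1/2) = (-1)^0 = 1, coeff -3 -> -3
Grade 5: (-1)^(5*6/2) = (-1)^15 = -1, coeff 1 -> -1
Conjugated coefficients: -3, -1


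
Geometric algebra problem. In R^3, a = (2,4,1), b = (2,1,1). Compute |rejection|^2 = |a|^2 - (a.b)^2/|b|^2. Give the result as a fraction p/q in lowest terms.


|a|^2 = 2^2 + 4^2 + 1^2 = 21
|b|^2 = 2^2 + 1^2 + 1^2 = 6
a . b = 2*2 + 4*1 + 1*1 = 9
(a.b)^2 = 9^2 = 81
|rej|^2 = 21 - 81/6
= (126 - 81)/6
= 45/6
In lowest terms: 15/2


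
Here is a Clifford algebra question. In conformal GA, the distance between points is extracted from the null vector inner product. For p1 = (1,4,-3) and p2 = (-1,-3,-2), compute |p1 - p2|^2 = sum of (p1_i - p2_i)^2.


p1 - p2 = (2, 7, -1)
|p1 - p2|^2 = 2^2 + 7^2 + (-1)^2
= 4 + 49 + 1
= 54


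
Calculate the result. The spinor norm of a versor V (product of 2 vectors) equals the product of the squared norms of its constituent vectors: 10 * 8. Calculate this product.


Spinor norm N(V) = |v1|^2 * |v2|^2 * ... * |v2|^2
= 10 * 8
Running product: 10, 80
N(V) = 80


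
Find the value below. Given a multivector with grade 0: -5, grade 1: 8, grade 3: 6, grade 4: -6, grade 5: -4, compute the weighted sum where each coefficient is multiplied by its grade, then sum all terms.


Grade-weighted sum = sum of grade_k * coefficient_k
0*(-5) = 0
1*8 = 8
3*6 = 18
4*(-6) = -24
5*(-4) = -20
Total = 0 + 8 + 18 + (-24) + (-20) = -18


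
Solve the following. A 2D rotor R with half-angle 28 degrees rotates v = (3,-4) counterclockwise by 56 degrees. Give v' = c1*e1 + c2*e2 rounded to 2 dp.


Rotor R = cos(28deg) - sin(28deg)*e12
Rotation angle theta = 2 * 28 = 56 degrees
v' = R*v*~R rotates v by theta.
cos(56deg) = 0.5592, sin(56deg) = 0.8290
v'_1 = 3*cos(56deg) - (-4)*sin(56deg)
= 3*0.5592 - (-4)*0.8290
= 4.99
v'_2 = 3*sin(56deg) + (-4)*cos(56deg)
= 3*0.8290 + (-4)*0.5592
= 0.25
v' = 4.99*e1 + 0.25*e2


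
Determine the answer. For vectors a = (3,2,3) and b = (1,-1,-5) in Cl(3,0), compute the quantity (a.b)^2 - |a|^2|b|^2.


a . b = 3*1 + 2*(-1) + 3*(-5)
= 3 + (-2) + (-15) = -14
|a|^2 = 3^2 + 2^2 + 3^2 = 22
|b|^2 = 1^2 + (-1)^2 + (-5)^2 = 27
(a.b)^2 = (-14)^2 = 196
|a|^2 * |b|^2 = 22 * 27 = 594
Result = 196 - 594 = -398


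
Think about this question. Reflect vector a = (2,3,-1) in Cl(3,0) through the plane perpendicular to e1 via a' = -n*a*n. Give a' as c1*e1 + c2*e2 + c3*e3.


Reflection formula: a' = -n*a*n, with n = e1 (unit vector, n^2 = 1).
For reflection through hyperplane perp to e1:
The component along e1 flips sign, others stay.
a = (2, 3, -1)
a' = (-2, 3, -1)
a' = -2*e1 + 3*e2 - 1*e3


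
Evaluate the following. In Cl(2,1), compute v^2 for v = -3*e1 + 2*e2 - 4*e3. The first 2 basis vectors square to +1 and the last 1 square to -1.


v^2 = sum of c_i^2 * e_i^2
Positive signature terms (e_i^2 = +1): (-3)^2 + 2^2 = 13
Negative signature terms (e_j^2 = -1): (-4)^2 = 16
v^2 = 13 - 16 = -3


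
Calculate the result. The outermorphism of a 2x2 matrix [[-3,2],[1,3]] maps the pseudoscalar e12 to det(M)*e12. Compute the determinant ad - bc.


The outermorphism of a linear map f sends e1^e2 to f(e1)^f(e2).
f(e1) = -3*e1 + 1*e2
f(e2) = 2*e1 + 3*e2
f(e1) ^ f(e2) = (-3*e1 + 1*e2) ^ (2*e1 + 3*e2)
= (-3)*3*e12 + 1*2*e21
= (-9 - 2)*e12
= -11*e12
Coefficient = -11


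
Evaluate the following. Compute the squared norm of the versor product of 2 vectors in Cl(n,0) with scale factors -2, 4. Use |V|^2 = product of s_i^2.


Each vector v_i has |v_i|^2 = s_i^2
Squared scales: (-2)^2 = 4, 4^2 = 16
|V|^2 = 4 * 16
= 64


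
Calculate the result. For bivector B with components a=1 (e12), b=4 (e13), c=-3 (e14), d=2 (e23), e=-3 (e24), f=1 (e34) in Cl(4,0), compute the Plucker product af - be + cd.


Plucker relation: af - be + cd
a*f = 1*1 = 1
b*e = 4*(-3) = -12
c*d = (-3)*2 = -6
af - be + cd = 1 - (-12) + (-6)
= 7


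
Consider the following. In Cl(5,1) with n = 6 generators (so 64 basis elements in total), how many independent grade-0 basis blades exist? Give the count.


Number of grade-k basis blades in Cl(p,q) with n = p + q is C(n, k).
n = 5 + 1 = 6
C(6, 0) = 6! / (0! * 6!)
= 720 / (1 * 720)
= 1


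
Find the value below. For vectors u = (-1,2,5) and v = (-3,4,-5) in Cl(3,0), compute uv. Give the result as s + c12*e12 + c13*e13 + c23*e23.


In Cl(3,0): e_i^2 = 1, e_ie_j = -e_je_i for i != j.
Scalar part = u . v = (-1)*(-3) + 2*4 + 5*(-5)
= 3 + 8 + (-25) = -14
e12 coeff = (-1)*4 - 2*(-3) = -4 - (-6) = 2
e13 coeff = (-1)*(-5) - 5*(-3) = 5 - (-15) = 20
e23 coeff = 2*(-5) - 5*4 = -10 - 20 = -30
uv = -14 + 2*e12 + 20*e13 - 30*e23


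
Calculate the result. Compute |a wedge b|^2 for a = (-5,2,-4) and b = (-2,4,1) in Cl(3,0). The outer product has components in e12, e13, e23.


a wedge b = (a1*b2 - a2*b1)*e12 + (a1*b3 - a3*b1)*e13 + (a2*b3 - a3*b2)*e23
e12 coeff: (-5)*4 - 2*(-2) = -20 - (-4) = -16
e13 coeff: (-5)*1 - (-4)*(-2) = -5 - 8 = -13
e23 coeff: 2*1 - (-4)*4 = 2 - (-16) = 18
|a wedge b|^2 = (-16)^2 + (-13)^2 + 18^2
= 256 + 169 + 324
= 749


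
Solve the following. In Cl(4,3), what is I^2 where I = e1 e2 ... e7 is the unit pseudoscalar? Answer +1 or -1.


The pseudoscalar I = e1...e_n (product of all n generators) of Cl(p,q) satisfies I^2 = (-1)^(q + n(n-1)/2).
p = 4, q = 3, n = p + q = 7
n(n-1)/2 = 7 * 6 / 2 = 21
Exponent = q + n(n-1)/2 = 3 + 21 = 24
I^2 = (-1)^24 = +1


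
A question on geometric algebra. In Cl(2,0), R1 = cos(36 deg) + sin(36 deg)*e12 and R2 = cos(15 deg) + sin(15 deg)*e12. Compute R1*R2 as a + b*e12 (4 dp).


Same-plane rotors commute and their half-angles add:
R1*R2 = cos(a1 + a2) + sin(a1 + a2)*e12.
a1 + a2 = 36 + 15 = 51 deg
cos(51 deg) = 0.6293
sin(51 deg) = 0.7771
R1*R2 = 0.6293 + 0.7771*e12


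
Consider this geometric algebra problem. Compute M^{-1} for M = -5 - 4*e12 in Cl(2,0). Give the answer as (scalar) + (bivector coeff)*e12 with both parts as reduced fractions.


M = -5 - 4*e12, where e12^2 = -1.
Since M commutes with its reverse ~M = a - b*e12, M * ~M = a^2 - b^2*e12^2 = a^2 + b^2.
So M^{-1} = ~M / (a^2 + b^2) = (a - b*e12)/(a^2 + b^2).
a^2 + b^2 = 25 + 16 = 41
Scalar part = -5/41 = -5/41
Bivector coeff = 4/41 = 4/41
M^{-1} = -5/41 + 4/41*e12


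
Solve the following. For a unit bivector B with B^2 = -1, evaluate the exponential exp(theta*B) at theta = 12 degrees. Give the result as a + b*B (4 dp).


For a unit bivector B with B^2 = -1, the exponential series gives
e^(theta*B) = cos(theta) + sin(theta)*B (the GA analogue of Euler's formula).
theta = 12 degrees = 0.20944 rad
cos(12 deg) = 0.9781
sin(12 deg) = 0.2079
exp(theta*B) = 0.9781 + 0.2079*B


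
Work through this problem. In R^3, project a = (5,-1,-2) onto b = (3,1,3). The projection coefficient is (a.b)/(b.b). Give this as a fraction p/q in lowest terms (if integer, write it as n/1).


Projection coefficient = (a . b) / (b . b)
a . b = 5*3 + (-1)*1 + (-2)*3
= 15 + (-1) + (-6) = 8
b . b = 3^2 + 1^2 + 3^2
= 9 + 1 + 9 = 19
Coefficient = 8/19
In lowest terms: 8/19


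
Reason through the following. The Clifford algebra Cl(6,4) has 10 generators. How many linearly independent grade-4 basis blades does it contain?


Number of grade-k basis blades in Cl(p,q) with n = p + q is C(n, k).
n = 6 + 4 = 10
C(10, 4) = 10! / (4! * 6!)
= 3628800 / (24 * 720)
= 210


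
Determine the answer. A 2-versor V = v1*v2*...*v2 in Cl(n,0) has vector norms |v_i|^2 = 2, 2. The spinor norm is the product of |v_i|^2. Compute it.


Spinor norm N(V) = |v1|^2 * |v2|^2 * ... * |v2|^2
= 2 * 2
Running product: 2, 4
N(V) = 4


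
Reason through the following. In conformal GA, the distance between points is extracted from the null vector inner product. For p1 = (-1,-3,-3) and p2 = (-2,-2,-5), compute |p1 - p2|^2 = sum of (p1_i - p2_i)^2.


p1 - p2 = (1, -1, 2)
|p1 - p2|^2 = 1^2 + (-1)^2 + 2^2
= 1 + 1 + 4
= 6


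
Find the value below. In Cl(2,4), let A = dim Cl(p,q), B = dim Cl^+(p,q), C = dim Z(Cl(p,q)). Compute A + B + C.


n = 2 + 4 = 6
Total dim = 2^6 = 64
Even subalgebra dim = 2^5 = 32
n is even, so center dim = 1
Sum = 64 + 32 + 1 = 97


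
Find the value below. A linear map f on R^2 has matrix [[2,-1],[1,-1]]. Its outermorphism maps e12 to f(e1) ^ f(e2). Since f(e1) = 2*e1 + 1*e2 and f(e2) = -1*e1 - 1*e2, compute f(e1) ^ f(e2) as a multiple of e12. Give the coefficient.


The outermorphism of a linear map f sends e1^e2 to f(e1)^f(e2).
f(e1) = 2*e1 + 1*e2
f(e2) = -1*e1 - 1*e2
f(e1) ^ f(e2) = (2*e1 + 1*e2) ^ (-1*e1 - 1*e2)
= 2*(-1)*e12 + 1*(-1)*e21
= (-2 - (-1))*e12
= -1*e12
Coefficient = -1


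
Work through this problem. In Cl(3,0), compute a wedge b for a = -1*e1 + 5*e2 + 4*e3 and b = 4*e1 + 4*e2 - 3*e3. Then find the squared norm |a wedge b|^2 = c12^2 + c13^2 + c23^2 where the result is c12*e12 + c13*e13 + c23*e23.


a wedge b = (a1*b2 - a2*b1)*e12 + (a1*b3 - a3*b1)*e13 + (a2*b3 - a3*b2)*e23
e12 coeff: (-1)*4 - 5*4 = -4 - 20 = -24
e13 coeff: (-1)*(-3) - 4*4 = 3 - 16 = -13
e23 coeff: 5*(-3) - 4*4 = -15 - 16 = -31
|a wedge b|^2 = (-24)^2 + (-13)^2 + (-31)^2
= 576 + 169 + 961
= 1706


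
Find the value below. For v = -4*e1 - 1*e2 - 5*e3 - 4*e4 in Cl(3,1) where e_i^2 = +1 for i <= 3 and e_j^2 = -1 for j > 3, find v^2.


v^2 = sum of c_i^2 * e_i^2
Positive signature terms (e_i^2 = +1): (-4)^2 + (-1)^2 + (-5)^2 = 42
Negative signature terms (e_j^2 = -1): (-4)^2 = 16
v^2 = 42 - 16 = 26


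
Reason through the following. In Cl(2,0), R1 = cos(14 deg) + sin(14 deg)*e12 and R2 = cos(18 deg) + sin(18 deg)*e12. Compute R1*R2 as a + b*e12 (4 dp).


Same-plane rotors commute and their half-angles add:
R1*R2 = cos(a1 + a2) + sin(a1 + a2)*e12.
a1 + a2 = 14 + 18 = 32 deg
cos(32 deg) = 0.8480
sin(32 deg) = 0.5299
R1*R2 = 0.8480 + 0.5299*e12


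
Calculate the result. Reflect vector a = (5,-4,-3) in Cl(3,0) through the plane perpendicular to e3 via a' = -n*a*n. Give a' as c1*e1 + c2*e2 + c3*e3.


Reflection formula: a' = -n*a*n, with n = e3 (unit vector, n^2 = 1).
For reflection through hyperplane perp to e3:
The component along e3 flips sign, others stay.
a = (5, -4, -3)
a' = (5, -4, 3)
a' = 5*e1 - 4*e2 + 3*e3


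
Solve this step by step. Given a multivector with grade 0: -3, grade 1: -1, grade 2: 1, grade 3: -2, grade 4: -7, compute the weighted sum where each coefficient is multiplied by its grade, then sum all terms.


Grade-weighted sum = sum of grade_k * coefficient_k
0*(-3) = 0
1*(-1) = -1
2*1 = 2
3*(-2) = -6
4*(-7) = -28
Total = 0 + (-1) + 2 + (-6) + (-28) = -33


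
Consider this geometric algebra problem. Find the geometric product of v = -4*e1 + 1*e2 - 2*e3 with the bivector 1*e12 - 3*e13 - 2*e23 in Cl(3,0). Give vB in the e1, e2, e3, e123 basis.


vB has grade-1 (vector) and grade-3 (trivector) parts: vB = (v _| B) + (v ^ B).
Vector part <vB>_1:
  e1: -v2*b12 - v3*b13 = -(1)*(1) - (-2)*(-3) = -7
  e2: v1*b12 - v3*b23 = (-4)*(1) - (-2)*(-2) = -8
  e3: v1*b13 + v2*b23 = (-4)*(-3) + (1)*(-2) = 10
Trivector part <vB>_3:
  e123: v1*b23 - v2*b13 + v3*b12 = (-4)*(-2) - (1)*(-3) + (-2)*(1) = 9
vB = -7*e1 - 8*e2 + 10*e3 + 9*e123


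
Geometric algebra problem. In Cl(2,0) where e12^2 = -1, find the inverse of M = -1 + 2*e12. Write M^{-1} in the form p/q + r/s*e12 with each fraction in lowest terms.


M = -1 + 2*e12, where e12^2 = -1.
Since M commutes with its reverse ~M = a - b*e12, M * ~M = a^2 - b^2*e12^2 = a^2 + b^2.
So M^{-1} = ~M / (a^2 + b^2) = (a - b*e12)/(a^2 + b^2).
a^2 + b^2 = 1 + 4 = 5
Scalar part = -1/5 = -1/5
Bivector coeff = -2/5 = -2/5
M^{-1} = -1/5 - 2/5*e12


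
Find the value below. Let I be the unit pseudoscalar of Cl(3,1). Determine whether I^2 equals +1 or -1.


The pseudoscalar I = e1...e_n (product of all n generators) of Cl(p,q) satisfies I^2 = (-1)^(q + n(n-1)/2).
p = 3, q = 1, n = p + q = 4
n(n-1)/2 = 4 * 3 / 2 = 6
Exponent = q + n(n-1)/2 = 1 + 6 = 7
I^2 = (-1)^7 = -1


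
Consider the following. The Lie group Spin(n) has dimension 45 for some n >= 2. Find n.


dim Spin(n) = dim so(n) = n(n-1)/2.
Solve n(n-1)/2 = 45, i.e. n^2 - n - 90 = 0.
Discriminant = 1 + 8*45 = 361
n = (1 + sqrt(361))/2 = (1 + 19)/2 = 10


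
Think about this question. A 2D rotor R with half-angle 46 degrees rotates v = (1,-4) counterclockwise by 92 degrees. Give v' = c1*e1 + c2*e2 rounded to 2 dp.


Rotor R = cos(46deg) - sin(46deg)*e12
Rotation angle theta = 2 * 46 = 92 degrees
v' = R*v*~R rotates v by theta.
cos(92deg) = -0.0349, sin(92deg) = 0.9994
v'_1 = 1*cos(92deg) - (-4)*sin(92deg)
= 1*(-0.0349) - (-4)*0.9994
= 3.96
v'_2 = 1*sin(92deg) + (-4)*cos(92deg)
= 1*0.9994 + (-4)*(-0.0349)
= 1.14
v' = 3.96*e1 + 1.14*e2


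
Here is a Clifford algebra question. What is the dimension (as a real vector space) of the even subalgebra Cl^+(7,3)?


Even subalgebra dimension = 2^(n-1)
n = 7 + 3 = 10
2^(10 - 1) = 2^9 = 512
Verification: sum of C(10,k) for even k = 1 + 45 + 210 + 210 + 45 + 1 = 512
Result = 512


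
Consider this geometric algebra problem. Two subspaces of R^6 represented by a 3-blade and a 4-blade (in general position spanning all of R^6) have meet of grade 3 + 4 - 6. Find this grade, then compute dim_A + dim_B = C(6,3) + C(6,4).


Meet grade = grade(A) + grade(B) - n
= 3 + 4 - 6 = 1
C(6,3) = 20
C(6,4) = 15
dim_A + dim_B = 20 + 15 = 35


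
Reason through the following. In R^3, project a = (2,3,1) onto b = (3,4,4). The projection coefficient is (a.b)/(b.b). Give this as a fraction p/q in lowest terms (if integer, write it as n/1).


Projection coefficient = (a . b) / (b . b)
a . b = 2*3 + 3*4 + 1*4
= 6 + 12 + 4 = 22
b . b = 3^2 + 4^2 + 4^2
= 9 + 16 + 16 = 41
Coefficient = 22/41
In lowest terms: 22/41


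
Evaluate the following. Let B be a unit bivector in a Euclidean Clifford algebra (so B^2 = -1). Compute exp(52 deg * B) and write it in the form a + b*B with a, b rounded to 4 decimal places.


For a unit bivector B with B^2 = -1, the exponential series gives
e^(theta*B) = cos(theta) + sin(theta)*B (the GA analogue of Euler's formula).
theta = 52 degrees = 0.907571 rad
cos(52 deg) = 0.6157
sin(52 deg) = 0.7880
exp(theta*B) = 0.6157 + 0.7880*B


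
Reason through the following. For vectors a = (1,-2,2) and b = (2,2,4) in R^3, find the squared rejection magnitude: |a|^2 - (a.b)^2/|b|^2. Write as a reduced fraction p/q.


|a|^2 = 1^2 + (-2)^2 + 2^2 = 9
|b|^2 = 2^2 + 2^2 + 4^2 = 24
a . b = 1*2 + (-2)*2 + 2*4 = 6
(a.b)^2 = 6^2 = 36
|rej|^2 = 9 - 36/24
= (216 - 36)/24
= 180/24
In lowest terms: 15/2


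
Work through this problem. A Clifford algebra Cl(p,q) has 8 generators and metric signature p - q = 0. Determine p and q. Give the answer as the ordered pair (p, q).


We need p + q = 8 and p - q = 0.
Adding: 2p = 8 + 0 = 8, so p = 4.
Then q = 8 - 4 = 4.
(p, q) = (4, 4)


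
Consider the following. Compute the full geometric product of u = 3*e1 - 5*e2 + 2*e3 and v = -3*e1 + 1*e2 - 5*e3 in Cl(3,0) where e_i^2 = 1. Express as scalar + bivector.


In Cl(3,0): e_i^2 = 1, e_ie_j = -e_je_i for i != j.
Scalar part = u . v = 3*(-3) + (-5)*1 + 2*(-5)
= -9 + (-5) + (-10) = -24
e12 coeff = 3*1 - (-5)*(-3) = 3 - 15 = -12
e13 coeff = 3*(-5) - 2*(-3) = -15 - (-6) = -9
e23 coeff = (-5)*(-5) - 2*1 = 25 - 2 = 23
uv = -24 - 12*e12 - 9*e13 + 23*e23


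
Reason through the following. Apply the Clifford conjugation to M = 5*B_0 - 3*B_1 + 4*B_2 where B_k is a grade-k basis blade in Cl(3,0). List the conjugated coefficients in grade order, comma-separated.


Clifford conjugate sign for grade k: (-1)^(k(k+1)/2)
Grade 0: (-1)^(0*1/2) = (-1)^0 = 1, coeff 5 -> 5
Grade 1: (-1)^(1*2/2) = (-1)^1 = -1, coeff -3 -> 3
Grade 2: (-1)^(2*3/2) = (-1)^3 = -1, coeff 4 -> -4
Conjugated coefficients: 5, 3, -4


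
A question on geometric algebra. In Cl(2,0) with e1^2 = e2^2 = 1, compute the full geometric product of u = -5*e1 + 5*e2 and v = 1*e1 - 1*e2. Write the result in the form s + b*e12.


Expand: (-5*e1 + 5*e2)(1*e1 - 1*e2)
= (-5)*1*e1e1 + (-5)*(-1)*e1e2 + 5*1*e2e1 + 5*(-1)*e2e2
Using e1^2 = e2^2 = 1, e2e1 = -e1e2:
Scalar part s = (-5)*1 + 5*(-1) = -5 + (-5) = -10
Bivector part b = (-5)*(-1) - 5*1 = 5 - 5 = 0
uv = -10 + 0*e12


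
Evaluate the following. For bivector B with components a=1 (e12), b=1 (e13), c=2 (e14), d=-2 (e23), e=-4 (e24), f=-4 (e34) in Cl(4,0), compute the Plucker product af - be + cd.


Plucker relation: af - be + cd
a*f = 1*(-4) = -4
b*e = 1*(-4) = -4
c*d = 2*(-2) = -4
af - be + cd = -4 - (-4) + (-4)
= -4


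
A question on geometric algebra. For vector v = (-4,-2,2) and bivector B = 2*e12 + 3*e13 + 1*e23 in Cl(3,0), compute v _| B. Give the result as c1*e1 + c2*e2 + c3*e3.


Left contraction v _| B = <vB>_1 (grade-1 part of the geometric product vB).
Using e1_|e12 = e2, e2_|e12 = -e1, e1_|e13 = e3, e3_|e13 = -e1, e2_|e23 = e3, e3_|e23 = -e2:
e1 coeff: -v2*b12 - v3*b13 = -(-2)*(2) - (2)*(3) = -2
e2 coeff: v1*b12 - v3*b23 = (-4)*(2) - (2)*(1) = -10
e3 coeff: v1*b13 + v2*b23 = (-4)*(3) + (-2)*(1) = -14
v _| B = -2*e1 - 10*e2 - 14*e3
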